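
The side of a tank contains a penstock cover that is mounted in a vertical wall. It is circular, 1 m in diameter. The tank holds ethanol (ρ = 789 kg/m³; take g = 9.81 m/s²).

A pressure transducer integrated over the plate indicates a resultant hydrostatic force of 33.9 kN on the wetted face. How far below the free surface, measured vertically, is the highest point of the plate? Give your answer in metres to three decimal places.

d_top ≈ 5.077 m

γ = ρg = 789 × 9.81 / 1000 = 7.74009 kN/m³.
A = π(0.5)² = 0.785398 m².
From F = γ·h_c·A, the centroid depth is h_c = 33.9/(7.74009 × 0.785398) = 5.57653 m.
The centroid is at the centre, 0.5 m below the top of the plate, so the highest point sits at h_top = 5.57653 − 0.5 = 5.07653 m below the surface.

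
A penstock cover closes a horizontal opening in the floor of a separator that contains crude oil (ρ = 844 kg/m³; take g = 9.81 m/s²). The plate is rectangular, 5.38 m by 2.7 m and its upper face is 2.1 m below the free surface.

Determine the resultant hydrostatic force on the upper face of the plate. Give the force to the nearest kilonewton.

F ≈ 253 kN

γ = ρg = 844 × 9.81 / 1000 = 8.27964 kN/m³.
The plate is horizontal, so pressure is uniform at p = γ·h = 8.27964 × 2.1 = 17.3872 kN/m².
A = 5.38 × 2.7 = 14.526 m².
F = p·A = 17.3872 × 14.526 = 252.566 kN.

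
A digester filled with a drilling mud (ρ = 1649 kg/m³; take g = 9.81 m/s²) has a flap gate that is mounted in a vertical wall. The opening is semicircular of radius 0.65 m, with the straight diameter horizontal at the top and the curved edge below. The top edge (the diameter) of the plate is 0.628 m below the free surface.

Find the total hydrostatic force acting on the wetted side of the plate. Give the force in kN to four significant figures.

γ = ρg = 1649 × 9.81 / 1000 = 16.17669 kN/m³.
The centroid of a semicircle lies 4r/(3π) = 0.275869 m from the diameter, here below the top edge, so the centroid depth is h_c = 0.628 + 0.275869 = 0.903869 m.
A = πr²/2 = π × 0.65²/2 = 0.663661 m².
Resultant F = γ·h_c·A = 16.17669 × 0.903869 × 0.663661 = 9.70379 kN.

F ≈ 9.704 kN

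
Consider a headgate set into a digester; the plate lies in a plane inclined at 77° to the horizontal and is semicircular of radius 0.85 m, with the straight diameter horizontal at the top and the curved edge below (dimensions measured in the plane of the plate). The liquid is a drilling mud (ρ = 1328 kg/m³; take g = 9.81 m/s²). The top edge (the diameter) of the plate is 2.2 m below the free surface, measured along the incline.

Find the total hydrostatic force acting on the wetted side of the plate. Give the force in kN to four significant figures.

F ≈ 36.89 kN

γ = ρg = 1328 × 9.81 / 1000 = 13.02768 kN/m³.
Let θ = 77° be the plate's angle to the horizontal; measure y along the incline from where the plane meets the free surface. Vertical depth h = y·sinθ with sinθ = 0.974370.
The centroid of a semicircle lies 4r/(3π) = 0.360751 m from the diameter, here below the top edge, so y_c = 2.2 + 0.360751 = 2.56075 m and h_c = 2.56075 × 0.974370 = 2.49512 m.
A = πr²/2 = π × 0.85²/2 = 1.1349 m².
Resultant F = γ·h_c·A = 13.02768 × 2.49512 × 1.1349 = 36.8906 kN.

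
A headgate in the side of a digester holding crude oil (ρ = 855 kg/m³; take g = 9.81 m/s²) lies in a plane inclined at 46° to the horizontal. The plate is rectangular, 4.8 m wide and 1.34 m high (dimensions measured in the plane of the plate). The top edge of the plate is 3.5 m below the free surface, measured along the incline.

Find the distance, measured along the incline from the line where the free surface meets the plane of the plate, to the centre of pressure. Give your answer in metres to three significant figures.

γ = ρg = 855 × 9.81 / 1000 = 8.38755 kN/m³.
Let θ = 46° be the plate's angle to the horizontal; measure y along the incline from where the plane meets the free surface. Vertical depth h = y·sinθ with sinθ = 0.719340.
The centroid lies 1.34/2 = 0.67 m below the top edge, so y_c = 3.5 + 0.67 = 4.17 m and h_c = 4.17 × 0.719340 = 2.99965 m.
A = 4.8 × 1.34 = 6.432 m².
Resultant F = γ·h_c·A = 8.38755 × 2.99965 × 6.432 = 161.827 kN.
I_c = b·h³/12 = 4.8 × 1.34³/12 = 0.962442 m⁴.
Centre of pressure: y_p = y_c + I_c/(y_c·A) = 4.17 + 0.962442/(4.17 × 6.432) = 4.17 + 0.0358833 = 4.20588 m along the plane.

y_p = 4.21 m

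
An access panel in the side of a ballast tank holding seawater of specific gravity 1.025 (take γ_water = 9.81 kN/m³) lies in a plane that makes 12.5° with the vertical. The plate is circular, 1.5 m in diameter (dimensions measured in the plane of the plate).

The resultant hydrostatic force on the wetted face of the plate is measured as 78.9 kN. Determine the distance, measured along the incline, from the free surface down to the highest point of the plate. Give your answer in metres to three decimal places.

y_top ≈ 3.798 m

γ = 1.025 × 9.81 = 10.05525 kN/m³.
A = π(0.75)² = 1.76715 m².
From F = γ·h_c·A, the centroid depth is h_c = 78.9/(10.05525 × 1.76715) = 4.44028 m.
The plate makes 12.5° with the vertical, i.e. θ = 90° − 12.5° = 77.5° to the horizontal. Measuring y along the incline from the free-surface line, vertical depth h = y·sinθ with sinθ = 0.976296.
Along the incline, y_c = h_c/sinθ = 4.44028/0.976296 = 4.54809 m.
The centroid is at the centre, 0.75 m below the top of the plate, so the highest point sits at y_top = 4.54809 − 0.75 = 3.79809 m along the incline.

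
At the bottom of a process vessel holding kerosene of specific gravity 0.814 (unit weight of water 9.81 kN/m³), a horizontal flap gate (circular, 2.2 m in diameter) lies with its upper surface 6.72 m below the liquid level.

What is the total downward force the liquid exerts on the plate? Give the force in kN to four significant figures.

F ≈ 204.0 kN

γ = 0.814 × 9.81 = 7.98534 kN/m³.
The plate is horizontal, so pressure is uniform at p = γ·h = 7.98534 × 6.72 = 53.6615 kN/m².
A = π(1.1)² = 3.80133 m².
F = p·A = 53.6615 × 3.80133 = 203.985 kN.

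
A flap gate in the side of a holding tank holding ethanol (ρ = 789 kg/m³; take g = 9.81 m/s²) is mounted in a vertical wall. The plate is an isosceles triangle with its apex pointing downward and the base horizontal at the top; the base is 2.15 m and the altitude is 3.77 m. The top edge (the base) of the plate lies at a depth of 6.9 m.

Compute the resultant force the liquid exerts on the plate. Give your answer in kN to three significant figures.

γ = ρg = 789 × 9.81 / 1000 = 7.74009 kN/m³.
With the apex down, the centroid sits h/3 = 3.77/3 = 1.25667 m below the base (the top edge), so the centroid depth is h_c = 6.9 + 1.25667 = 8.15667 m.
A = ½ × 2.15 × 3.77 = 4.05275 m².
Resultant F = γ·h_c·A = 7.74009 × 8.15667 × 4.05275 = 255.864 kN.

F ≈ 256 kN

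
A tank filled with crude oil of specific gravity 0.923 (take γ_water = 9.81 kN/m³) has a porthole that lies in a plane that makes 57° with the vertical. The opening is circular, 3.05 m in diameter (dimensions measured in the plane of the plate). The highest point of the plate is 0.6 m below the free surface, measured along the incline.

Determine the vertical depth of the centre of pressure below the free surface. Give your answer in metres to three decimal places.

h_p = 1.306 m

γ = 0.923 × 9.81 = 9.05463 kN/m³.
The plate makes 57° with the vertical, i.e. θ = 90° − 57° = 33° to the horizontal. Measuring y along the incline from the free-surface line, vertical depth h = y·sinθ with sinθ = 0.544639.
The centroid is at the centre, 1.525 m below the top of the plate, so y_c = 0.6 + 1.525 = 2.125 m and h_c = 2.125 × 0.544639 = 1.15736 m.
A = π(1.525)² = 7.30617 m².
Resultant F = γ·h_c·A = 9.05463 × 1.15736 × 7.30617 = 76.5648 kN.
I_c = πr⁴/4 = π × 1.525⁴/4 = 4.24785 m⁴.
Centre of pressure: y_p = y_c + I_c/(y_c·A) = 2.125 + 4.24785/(2.125 × 7.30617) = 2.125 + 0.273603 = 2.3986 m along the plane.
Vertically, h_p = y_p·sinθ = 2.3986 × 0.544639 = 1.30637 m.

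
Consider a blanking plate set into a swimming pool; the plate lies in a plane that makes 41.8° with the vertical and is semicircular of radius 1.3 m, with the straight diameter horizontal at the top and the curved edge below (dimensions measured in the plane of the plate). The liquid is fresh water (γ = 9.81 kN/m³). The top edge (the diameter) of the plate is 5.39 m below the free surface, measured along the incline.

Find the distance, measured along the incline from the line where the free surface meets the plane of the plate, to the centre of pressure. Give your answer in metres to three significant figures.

γ = 9.81 kN/m³.
The plate makes 41.8° with the vertical, i.e. θ = 90° − 41.8° = 48.2° to the horizontal. Measuring y along the incline from the free-surface line, vertical depth h = y·sinθ with sinθ = 0.745476.
The centroid of a semicircle lies 4r/(3π) = 0.551737 m from the diameter, here below the top edge, so y_c = 5.39 + 0.551737 = 5.94174 m and h_c = 5.94174 × 0.745476 = 4.42942 m.
A = πr²/2 = π × 1.3²/2 = 2.65465 m².
Resultant F = γ·h_c·A = 9.81 × 4.42942 × 2.65465 = 115.351 kN.
I_c = (π/8 − 8/(9π))·r⁴ = 0.109757 × 1.3⁴ = 0.313477 m⁴.
Centre of pressure: y_p = y_c + I_c/(y_c·A) = 5.94174 + 0.313477/(5.94174 × 2.65465) = 5.94174 + 0.019874 = 5.96161 m along the plane.

y_p = 5.96 m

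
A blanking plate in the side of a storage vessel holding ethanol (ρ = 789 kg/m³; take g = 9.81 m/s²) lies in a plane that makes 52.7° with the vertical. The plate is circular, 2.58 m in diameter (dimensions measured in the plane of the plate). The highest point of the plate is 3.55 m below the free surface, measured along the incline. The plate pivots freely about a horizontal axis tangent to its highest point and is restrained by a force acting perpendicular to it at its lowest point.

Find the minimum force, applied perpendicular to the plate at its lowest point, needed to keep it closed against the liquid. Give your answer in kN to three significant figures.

γ = ρg = 789 × 9.81 / 1000 = 7.74009 kN/m³.
The plate makes 52.7° with the vertical, i.e. θ = 90° − 52.7° = 37.3° to the horizontal. Measuring y along the incline from the free-surface line, vertical depth h = y·sinθ with sinθ = 0.605988.
The centroid is at the centre, 1.29 m below the top of the plate, so y_c = 3.55 + 1.29 = 4.84 m and h_c = 4.84 × 0.605988 = 2.93298 m.
A = π(1.29)² = 5.22792 m².
Resultant F = γ·h_c·A = 7.74009 × 2.93298 × 5.22792 = 118.682 kN.
I_c = πr⁴/4 = π × 1.29⁴/4 = 2.17495 m⁴.
Centre of pressure: y_p = y_c + I_c/(y_c·A) = 4.84 + 2.17495/(4.84 × 5.22792) = 4.84 + 0.0859558 = 4.92596 m along the plane.
The resultant acts 1.29 + 0.0859558 = 1.37596 m (along the plate) below the hinge at the top edge, so the moment about the hinge is M = F × 1.37596 = 118.682 × 1.37596 = 163.302 kN·m.
A normal force at the bottom, 2.58 m from the hinge, must supply this moment: P = 163.302/2.58 = 63.2953 kN.

P ≈ 63.3 kN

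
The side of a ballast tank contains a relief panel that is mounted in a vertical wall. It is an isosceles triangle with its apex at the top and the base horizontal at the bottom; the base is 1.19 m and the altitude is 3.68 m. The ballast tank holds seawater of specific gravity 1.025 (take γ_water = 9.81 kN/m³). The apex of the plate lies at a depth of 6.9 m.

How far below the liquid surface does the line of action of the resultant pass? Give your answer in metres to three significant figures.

γ = 1.025 × 9.81 = 10.05525 kN/m³.
With the apex up, the centroid sits 2h/3 = 2 × 3.68/3 = 2.45333 m below the apex, so the centroid depth is h_c = 6.9 + 2.45333 = 9.35333 m.
A = ½ × 1.19 × 3.68 = 2.1896 m².
Resultant F = γ·h_c·A = 10.05525 × 9.35333 × 2.1896 = 205.932 kN.
I_c = b·h³/36 = 1.19 × 3.68³/36 = 1.64736 m⁴.
Centre of pressure: y_p = y_c + I_c/(y_c·A) = 9.35333 + 1.64736/(9.35333 × 2.1896) = 9.35333 + 0.0804373 = 9.43377 m along the plane.

h_p = 9.43 m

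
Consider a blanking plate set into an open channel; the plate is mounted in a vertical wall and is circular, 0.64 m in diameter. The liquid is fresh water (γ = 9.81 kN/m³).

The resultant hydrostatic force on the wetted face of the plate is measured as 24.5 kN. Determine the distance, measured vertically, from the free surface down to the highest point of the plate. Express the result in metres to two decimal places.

γ = 9.81 kN/m³.
A = π(0.32)² = 0.321699 m².
From F = γ·h_c·A, the centroid depth is h_c = 24.5/(9.81 × 0.321699) = 7.76332 m.
The centroid is at the centre, 0.32 m below the top of the plate, so the highest point sits at h_top = 7.76332 − 0.32 = 7.44332 m below the surface.

d_top ≈ 7.44 m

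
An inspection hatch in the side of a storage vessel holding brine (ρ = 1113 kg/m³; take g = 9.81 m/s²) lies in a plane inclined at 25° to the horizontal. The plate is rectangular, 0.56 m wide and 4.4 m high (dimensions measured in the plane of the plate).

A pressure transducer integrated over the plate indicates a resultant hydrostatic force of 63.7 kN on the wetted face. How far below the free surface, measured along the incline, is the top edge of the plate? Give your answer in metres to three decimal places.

y_top ≈ 3.403 m

γ = ρg = 1113 × 9.81 / 1000 = 10.91853 kN/m³.
A = 0.56 × 4.4 = 2.464 m².
From F = γ·h_c·A, the centroid depth is h_c = 63.7/(10.91853 × 2.464) = 2.36774 m.
Let θ = 25° be the plate's angle to the horizontal; measure y along the incline from where the plane meets the free surface. Vertical depth h = y·sinθ with sinθ = 0.422618.
Along the incline, y_c = h_c/sinθ = 2.36774/0.422618 = 5.60255 m.
The centroid lies 4.4/2 = 2.2 m below the top edge, so the top edge sits at y_top = 5.60255 − 2.2 = 3.40255 m along the incline.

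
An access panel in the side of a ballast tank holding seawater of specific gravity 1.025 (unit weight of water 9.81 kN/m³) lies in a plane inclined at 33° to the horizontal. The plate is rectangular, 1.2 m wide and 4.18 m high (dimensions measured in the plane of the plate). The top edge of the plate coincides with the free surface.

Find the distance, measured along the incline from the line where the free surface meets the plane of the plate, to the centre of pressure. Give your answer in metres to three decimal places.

γ = 1.025 × 9.81 = 10.05525 kN/m³.
Let θ = 33° be the plate's angle to the horizontal; measure y along the incline from where the plane meets the free surface. Vertical depth h = y·sinθ with sinθ = 0.544639.
The centroid lies 4.18/2 = 2.09 m below the top edge, so y_c = 2.09 m and h_c = 2.09 × 0.544639 = 1.1383 m.
A = 1.2 × 4.18 = 5.016 m².
Resultant F = γ·h_c·A = 10.05525 × 1.1383 × 5.016 = 57.4126 kN.
I_c = b·h³/12 = 1.2 × 4.18³/12 = 7.30346 m⁴.
Centre of pressure: y_p = y_c + I_c/(y_c·A) = 2.09 + 7.30346/(2.09 × 5.016) = 2.09 + 0.696666 = 2.78667 m along the plane.

y_p = 2.787 m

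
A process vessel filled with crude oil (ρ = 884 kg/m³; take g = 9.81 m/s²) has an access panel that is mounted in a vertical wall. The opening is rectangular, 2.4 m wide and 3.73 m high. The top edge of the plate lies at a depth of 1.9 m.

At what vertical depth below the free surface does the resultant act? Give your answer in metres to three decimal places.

γ = ρg = 884 × 9.81 / 1000 = 8.67204 kN/m³.
The centroid lies 3.73/2 = 1.865 m below the top edge, so the centroid depth is h_c = 1.9 + 1.865 = 3.765 m.
A = 2.4 × 3.73 = 8.952 m².
Resultant F = γ·h_c·A = 8.67204 × 3.765 × 8.952 = 292.285 kN.
I_c = b·h³/12 = 2.4 × 3.73³/12 = 10.379 m⁴.
Centre of pressure: y_p = y_c + I_c/(y_c·A) = 3.765 + 10.379/(3.765 × 8.952) = 3.765 + 0.307943 = 4.07294 m along the plane.

h_p = 4.073 m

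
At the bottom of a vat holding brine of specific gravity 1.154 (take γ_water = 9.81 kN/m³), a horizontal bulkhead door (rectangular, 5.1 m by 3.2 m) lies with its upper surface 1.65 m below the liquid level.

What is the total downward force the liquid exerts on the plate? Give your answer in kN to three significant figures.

γ = 1.154 × 9.81 = 11.32074 kN/m³.
The plate is horizontal, so pressure is uniform at p = γ·h = 11.32074 × 1.65 = 18.6792 kN/m².
A = 5.1 × 3.2 = 16.32 m².
F = p·A = 18.6792 × 16.32 = 304.845 kN.

F ≈ 305 kN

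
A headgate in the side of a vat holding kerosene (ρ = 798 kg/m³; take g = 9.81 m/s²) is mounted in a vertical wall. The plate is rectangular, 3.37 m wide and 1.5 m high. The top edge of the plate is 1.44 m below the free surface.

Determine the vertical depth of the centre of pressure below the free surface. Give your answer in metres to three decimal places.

γ = ρg = 798 × 9.81 / 1000 = 7.82838 kN/m³.
The centroid lies 1.5/2 = 0.75 m below the top edge, so the centroid depth is h_c = 1.44 + 0.75 = 2.19 m.
A = 3.37 × 1.5 = 5.055 m².
Resultant F = γ·h_c·A = 7.82838 × 2.19 × 5.055 = 86.6637 kN.
I_c = b·h³/12 = 3.37 × 1.5³/12 = 0.947813 m⁴.
Centre of pressure: y_p = y_c + I_c/(y_c·A) = 2.19 + 0.947813/(2.19 × 5.055) = 2.19 + 0.0856165 = 2.27562 m along the plane.

h_p = 2.276 m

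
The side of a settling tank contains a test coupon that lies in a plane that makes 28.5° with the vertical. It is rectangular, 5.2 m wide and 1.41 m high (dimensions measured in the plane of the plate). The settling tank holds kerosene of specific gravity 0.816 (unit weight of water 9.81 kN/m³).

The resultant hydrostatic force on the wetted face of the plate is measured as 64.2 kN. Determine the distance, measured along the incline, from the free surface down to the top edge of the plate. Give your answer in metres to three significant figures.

y_top ≈ 0.540 m

γ = 0.816 × 9.81 = 8.00496 kN/m³.
A = 5.2 × 1.41 = 7.332 m².
From F = γ·h_c·A, the centroid depth is h_c = 64.2/(8.00496 × 7.332) = 1.09384 m.
The plate makes 28.5° with the vertical, i.e. θ = 90° − 28.5° = 61.5° to the horizontal. Measuring y along the incline from the free-surface line, vertical depth h = y·sinθ with sinθ = 0.878817.
Along the incline, y_c = h_c/sinθ = 1.09384/0.878817 = 1.24467 m.
The centroid lies 1.41/2 = 0.705 m below the top edge, so the top edge sits at y_top = 1.24467 − 0.705 = 0.53967 m along the incline.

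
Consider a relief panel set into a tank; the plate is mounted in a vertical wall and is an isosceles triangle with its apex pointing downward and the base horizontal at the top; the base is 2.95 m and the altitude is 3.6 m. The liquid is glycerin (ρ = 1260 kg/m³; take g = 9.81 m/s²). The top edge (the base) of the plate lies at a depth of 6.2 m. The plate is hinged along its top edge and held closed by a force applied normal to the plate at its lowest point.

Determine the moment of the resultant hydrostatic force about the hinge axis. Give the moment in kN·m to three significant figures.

M ≈ 630 kN·m

γ = ρg = 1260 × 9.81 / 1000 = 12.3606 kN/m³.
With the apex down, the centroid sits h/3 = 3.6/3 = 1.2 m below the base (the top edge), so the centroid depth is h_c = 6.2 + 1.2 = 7.4 m.
A = ½ × 2.95 × 3.6 = 5.31 m².
Resultant F = γ·h_c·A = 12.3606 × 7.4 × 5.31 = 485.697 kN.
I_c = b·h³/36 = 2.95 × 3.6³/36 = 3.8232 m⁴.
Centre of pressure: y_p = y_c + I_c/(y_c·A) = 7.4 + 3.8232/(7.4 × 5.31) = 7.4 + 0.0972973 = 7.4973 m along the plane.
The resultant acts 1.2 + 0.0972973 = 1.2973 m (along the plate) below the hinge at the top edge, so the moment about the hinge is M = F × 1.2973 = 485.697 × 1.2973 = 630.095 kN·m.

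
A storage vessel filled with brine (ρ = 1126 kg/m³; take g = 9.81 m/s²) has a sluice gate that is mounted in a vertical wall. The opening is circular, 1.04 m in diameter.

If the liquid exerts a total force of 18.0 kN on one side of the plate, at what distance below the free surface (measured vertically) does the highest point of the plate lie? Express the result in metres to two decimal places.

γ = ρg = 1126 × 9.81 / 1000 = 11.04606 kN/m³.
A = π(0.52)² = 0.849487 m².
From F = γ·h_c·A, the centroid depth is h_c = 18.0/(11.04606 × 0.849487) = 1.91826 m.
The centroid is at the centre, 0.52 m below the top of the plate, so the highest point sits at h_top = 1.91826 − 0.52 = 1.39826 m below the surface.

d_top ≈ 1.40 m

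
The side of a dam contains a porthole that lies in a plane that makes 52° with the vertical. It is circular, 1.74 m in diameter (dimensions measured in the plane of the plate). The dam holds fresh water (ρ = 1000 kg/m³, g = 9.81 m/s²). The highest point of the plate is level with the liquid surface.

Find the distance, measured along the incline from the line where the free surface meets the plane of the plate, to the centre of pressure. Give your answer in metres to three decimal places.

γ = ρg = 1000 × 9.81 = 9810 N/m³ = 9.81 kN/m³.
The plate makes 52° with the vertical, i.e. θ = 90° − 52° = 38° to the horizontal. Measuring y along the incline from the free-surface line, vertical depth h = y·sinθ with sinθ = 0.615661.
The centroid is at the centre, 0.87 m below the top of the plate, so y_c = 0.87 m and h_c = 0.87 × 0.615661 = 0.535625 m.
A = π(0.87)² = 2.37787 m².
Resultant F = γ·h_c·A = 9.81 × 0.535625 × 2.37787 = 12.4945 kN.
I_c = πr⁴/4 = π × 0.87⁴/4 = 0.449953 m⁴.
Centre of pressure: y_p = y_c + I_c/(y_c·A) = 0.87 + 0.449953/(0.87 × 2.37787) = 0.87 + 0.2175 = 1.0875 m along the plane.

y_p = 1.088 m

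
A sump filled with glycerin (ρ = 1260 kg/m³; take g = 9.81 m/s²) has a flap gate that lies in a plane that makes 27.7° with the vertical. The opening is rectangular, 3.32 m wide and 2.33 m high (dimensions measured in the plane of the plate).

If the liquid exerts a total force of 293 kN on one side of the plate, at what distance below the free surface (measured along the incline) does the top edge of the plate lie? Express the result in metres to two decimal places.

y_top ≈ 2.30 m

γ = ρg = 1260 × 9.81 / 1000 = 12.3606 kN/m³.
A = 3.32 × 2.33 = 7.7356 m².
From F = γ·h_c·A, the centroid depth is h_c = 293/(12.3606 × 7.7356) = 3.06432 m.
The plate makes 27.7° with the vertical, i.e. θ = 90° − 27.7° = 62.3° to the horizontal. Measuring y along the incline from the free-surface line, vertical depth h = y·sinθ with sinθ = 0.885394.
Along the incline, y_c = h_c/sinθ = 3.06432/0.885394 = 3.46097 m.
The centroid lies 2.33/2 = 1.165 m below the top edge, so the top edge sits at y_top = 3.46097 − 1.165 = 2.29597 m along the incline.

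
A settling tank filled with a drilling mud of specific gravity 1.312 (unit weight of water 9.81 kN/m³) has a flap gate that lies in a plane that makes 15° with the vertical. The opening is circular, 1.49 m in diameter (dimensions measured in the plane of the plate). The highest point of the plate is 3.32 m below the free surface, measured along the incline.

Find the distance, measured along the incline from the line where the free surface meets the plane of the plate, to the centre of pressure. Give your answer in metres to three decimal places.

γ = 1.312 × 9.81 = 12.87072 kN/m³.
The plate makes 15° with the vertical, i.e. θ = 90° − 15° = 75° to the horizontal. Measuring y along the incline from the free-surface line, vertical depth h = y·sinθ with sinθ = 0.965926.
The centroid is at the centre, 0.745 m below the top of the plate, so y_c = 3.32 + 0.745 = 4.065 m and h_c = 4.065 × 0.965926 = 3.92649 m.
A = π(0.745)² = 1.74366 m².
Resultant F = γ·h_c·A = 12.87072 × 3.92649 × 1.74366 = 88.1189 kN.
I_c = πr⁴/4 = π × 0.745⁴/4 = 0.241944 m⁴.
Centre of pressure: y_p = y_c + I_c/(y_c·A) = 4.065 + 0.241944/(4.065 × 1.74366) = 4.065 + 0.0341344 = 4.09913 m along the plane.

y_p = 4.099 m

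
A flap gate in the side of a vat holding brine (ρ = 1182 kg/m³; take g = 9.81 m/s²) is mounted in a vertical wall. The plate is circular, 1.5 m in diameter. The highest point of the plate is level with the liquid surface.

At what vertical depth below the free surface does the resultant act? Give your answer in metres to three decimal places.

h_p = 0.938 m

γ = ρg = 1182 × 9.81 / 1000 = 11.59542 kN/m³.
The centroid is at the centre, 0.75 m below the top of the plate, so the centroid depth is h_c = 0.75 m.
A = π(0.75)² = 1.76715 m².
Resultant F = γ·h_c·A = 11.59542 × 0.75 × 1.76715 = 15.3681 kN.
I_c = πr⁴/4 = π × 0.75⁴/4 = 0.248505 m⁴.
Centre of pressure: y_p = y_c + I_c/(y_c·A) = 0.75 + 0.248505/(0.75 × 1.76715) = 0.75 + 0.1875 = 0.9375 m along the plane.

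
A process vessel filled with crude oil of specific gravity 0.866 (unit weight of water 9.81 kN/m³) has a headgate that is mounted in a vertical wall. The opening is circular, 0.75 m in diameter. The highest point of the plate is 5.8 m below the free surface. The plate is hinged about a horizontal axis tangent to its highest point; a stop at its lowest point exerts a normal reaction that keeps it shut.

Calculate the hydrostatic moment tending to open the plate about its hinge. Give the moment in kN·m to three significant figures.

γ = 0.866 × 9.81 = 8.49546 kN/m³.
The centroid is at the centre, 0.375 m below the top of the plate, so the centroid depth is h_c = 5.8 + 0.375 = 6.175 m.
A = π(0.375)² = 0.441786 m².
Resultant F = γ·h_c·A = 8.49546 × 6.175 × 0.441786 = 23.1759 kN.
I_c = πr⁴/4 = π × 0.375⁴/4 = 0.0155316 m⁴.
Centre of pressure: y_p = y_c + I_c/(y_c·A) = 6.175 + 0.0155316/(6.175 × 0.441786) = 6.175 + 0.00569334 = 6.18069 m along the plane.
The resultant acts 0.375 + 0.00569334 = 0.380693 m (along the plate) below the hinge at the top edge, so the moment about the hinge is M = F × 0.380693 = 23.1759 × 0.380693 = 8.8229 kN·m.

M ≈ 8.82 kN·m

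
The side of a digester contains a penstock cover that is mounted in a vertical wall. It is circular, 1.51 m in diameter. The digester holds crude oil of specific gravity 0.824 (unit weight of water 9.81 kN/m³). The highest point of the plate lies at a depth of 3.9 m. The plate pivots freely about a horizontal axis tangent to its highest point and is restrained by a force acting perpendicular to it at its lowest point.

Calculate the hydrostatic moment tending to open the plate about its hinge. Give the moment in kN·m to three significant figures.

M ≈ 52.9 kN·m

γ = 0.824 × 9.81 = 8.08344 kN/m³.
The centroid is at the centre, 0.755 m below the top of the plate, so the centroid depth is h_c = 3.9 + 0.755 = 4.655 m.
A = π(0.755)² = 1.79079 m².
Resultant F = γ·h_c·A = 8.08344 × 4.655 × 1.79079 = 67.3846 kN.
I_c = πr⁴/4 = π × 0.755⁴/4 = 0.255198 m⁴.
Centre of pressure: y_p = y_c + I_c/(y_c·A) = 4.655 + 0.255198/(4.655 × 1.79079) = 4.655 + 0.0306135 = 4.68561 m along the plane.
The resultant acts 0.755 + 0.0306135 = 0.785613 m (along the plate) below the hinge at the top edge, so the moment about the hinge is M = F × 0.785613 = 67.3846 × 0.785613 = 52.9382 kN·m.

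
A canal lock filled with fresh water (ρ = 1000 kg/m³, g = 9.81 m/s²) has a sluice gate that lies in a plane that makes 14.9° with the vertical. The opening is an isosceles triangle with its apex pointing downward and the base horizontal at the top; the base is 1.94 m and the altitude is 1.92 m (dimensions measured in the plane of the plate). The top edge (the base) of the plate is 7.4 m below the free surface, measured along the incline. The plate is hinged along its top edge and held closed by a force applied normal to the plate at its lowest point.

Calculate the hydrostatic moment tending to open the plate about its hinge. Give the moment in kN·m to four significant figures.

γ = ρg = 1000 × 9.81 = 9810 N/m³ = 9.81 kN/m³.
The plate makes 14.9° with the vertical, i.e. θ = 90° − 14.9° = 75.1° to the horizontal. Measuring y along the incline from the free-surface line, vertical depth h = y·sinθ with sinθ = 0.966376.
With the apex down, the centroid sits h/3 = 1.92/3 = 0.64 m below the base (the top edge), so y_c = 7.4 + 0.64 = 8.04 m and h_c = 8.04 × 0.966376 = 7.76966 m.
A = ½ × 1.94 × 1.92 = 1.8624 m².
Resultant F = γ·h_c·A = 9.81 × 7.76966 × 1.8624 = 141.953 kN.
I_c = b·h³/36 = 1.94 × 1.92³/36 = 0.38142 m⁴.
Centre of pressure: y_p = y_c + I_c/(y_c·A) = 8.04 + 0.38142/(8.04 × 1.8624) = 8.04 + 0.0254727 = 8.06547 m along the plane.
The resultant acts 0.64 + 0.0254727 = 0.665473 m (along the plate) below the hinge at the top edge, so the moment about the hinge is M = F × 0.665473 = 141.953 × 0.665473 = 94.4659 kN·m.

M ≈ 94.47 kN·m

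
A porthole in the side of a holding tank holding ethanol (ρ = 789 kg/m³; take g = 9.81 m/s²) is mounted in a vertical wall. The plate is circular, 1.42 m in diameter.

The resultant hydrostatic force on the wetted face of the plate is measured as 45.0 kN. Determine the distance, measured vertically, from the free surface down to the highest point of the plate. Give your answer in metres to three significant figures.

d_top ≈ 2.96 m

γ = ρg = 789 × 9.81 / 1000 = 7.74009 kN/m³.
A = π(0.71)² = 1.58368 m².
From F = γ·h_c·A, the centroid depth is h_c = 45.0/(7.74009 × 1.58368) = 3.67112 m.
The centroid is at the centre, 0.71 m below the top of the plate, so the highest point sits at h_top = 3.67112 − 0.71 = 2.96112 m below the surface.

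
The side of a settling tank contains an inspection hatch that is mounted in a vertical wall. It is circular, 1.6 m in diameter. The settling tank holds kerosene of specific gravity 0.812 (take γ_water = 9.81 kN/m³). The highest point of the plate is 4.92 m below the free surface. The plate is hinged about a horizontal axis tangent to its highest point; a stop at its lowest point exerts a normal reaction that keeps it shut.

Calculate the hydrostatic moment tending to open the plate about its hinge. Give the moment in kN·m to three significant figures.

γ = 0.812 × 9.81 = 7.96572 kN/m³.
The centroid is at the centre, 0.8 m below the top of the plate, so the centroid depth is h_c = 4.92 + 0.8 = 5.72 m.
A = π(0.8)² = 2.01062 m².
Resultant F = γ·h_c·A = 7.96572 × 5.72 × 2.01062 = 91.6117 kN.
I_c = πr⁴/4 = π × 0.8⁴/4 = 0.321699 m⁴.
Centre of pressure: y_p = y_c + I_c/(y_c·A) = 5.72 + 0.321699/(5.72 × 2.01062) = 5.72 + 0.027972 = 5.74797 m along the plane.
The resultant acts 0.8 + 0.027972 = 0.827972 m (along the plate) below the hinge at the top edge, so the moment about the hinge is M = F × 0.827972 = 91.6117 × 0.827972 = 75.8519 kN·m.

M ≈ 75.9 kN·m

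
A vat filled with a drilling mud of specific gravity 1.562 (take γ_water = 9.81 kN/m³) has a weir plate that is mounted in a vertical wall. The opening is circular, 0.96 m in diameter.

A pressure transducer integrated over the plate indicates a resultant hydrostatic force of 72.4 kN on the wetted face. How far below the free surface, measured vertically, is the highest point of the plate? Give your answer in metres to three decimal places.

d_top ≈ 6.048 m

γ = 1.562 × 9.81 = 15.32322 kN/m³.
A = π(0.48)² = 0.723823 m².
From F = γ·h_c·A, the centroid depth is h_c = 72.4/(15.32322 × 0.723823) = 6.52764 m.
The centroid is at the centre, 0.48 m below the top of the plate, so the highest point sits at h_top = 6.52764 − 0.48 = 6.04764 m below the surface.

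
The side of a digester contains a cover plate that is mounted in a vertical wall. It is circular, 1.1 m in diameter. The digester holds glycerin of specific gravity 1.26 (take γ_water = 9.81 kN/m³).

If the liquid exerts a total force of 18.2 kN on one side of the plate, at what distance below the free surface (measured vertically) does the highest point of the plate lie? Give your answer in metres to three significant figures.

γ = 1.26 × 9.81 = 12.3606 kN/m³.
A = π(0.55)² = 0.950332 m².
From F = γ·h_c·A, the centroid depth is h_c = 18.2/(12.3606 × 0.950332) = 1.54937 m.
The centroid is at the centre, 0.55 m below the top of the plate, so the highest point sits at h_top = 1.54937 − 0.55 = 0.99937 m below the surface.

d_top ≈ 0.999 m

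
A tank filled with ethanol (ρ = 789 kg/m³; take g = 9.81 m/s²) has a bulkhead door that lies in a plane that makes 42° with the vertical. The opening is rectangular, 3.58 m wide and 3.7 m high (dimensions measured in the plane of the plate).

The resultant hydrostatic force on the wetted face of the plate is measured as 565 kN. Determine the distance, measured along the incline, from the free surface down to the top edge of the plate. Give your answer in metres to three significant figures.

y_top ≈ 5.57 m

γ = ρg = 789 × 9.81 / 1000 = 7.74009 kN/m³.
A = 3.58 × 3.7 = 13.246 m².
From F = γ·h_c·A, the centroid depth is h_c = 565/(7.74009 × 13.246) = 5.51084 m.
The plate makes 42° with the vertical, i.e. θ = 90° − 42° = 48° to the horizontal. Measuring y along the incline from the free-surface line, vertical depth h = y·sinθ with sinθ = 0.743145.
Along the incline, y_c = h_c/sinθ = 5.51084/0.743145 = 7.41556 m.
The centroid lies 3.7/2 = 1.85 m below the top edge, so the top edge sits at y_top = 7.41556 − 1.85 = 5.56556 m along the incline.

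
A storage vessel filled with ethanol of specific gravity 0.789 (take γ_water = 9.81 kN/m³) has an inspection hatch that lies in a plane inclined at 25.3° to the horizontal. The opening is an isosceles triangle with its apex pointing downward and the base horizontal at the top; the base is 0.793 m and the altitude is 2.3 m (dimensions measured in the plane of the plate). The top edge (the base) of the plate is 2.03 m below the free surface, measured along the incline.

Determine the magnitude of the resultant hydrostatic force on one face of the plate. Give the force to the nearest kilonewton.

γ = 0.789 × 9.81 = 7.74009 kN/m³.
Let θ = 25.3° be the plate's angle to the horizontal; measure y along the incline from where the plane meets the free surface. Vertical depth h = y·sinθ with sinθ = 0.427358.
With the apex down, the centroid sits h/3 = 2.3/3 = 0.766667 m below the base (the top edge), so y_c = 2.03 + 0.766667 = 2.79667 m and h_c = 2.79667 × 0.427358 = 1.19518 m.
A = ½ × 0.793 × 2.3 = 0.91195 m².
Resultant F = γ·h_c·A = 7.74009 × 1.19518 × 0.91195 = 8.43627 kN.

F ≈ 8 kN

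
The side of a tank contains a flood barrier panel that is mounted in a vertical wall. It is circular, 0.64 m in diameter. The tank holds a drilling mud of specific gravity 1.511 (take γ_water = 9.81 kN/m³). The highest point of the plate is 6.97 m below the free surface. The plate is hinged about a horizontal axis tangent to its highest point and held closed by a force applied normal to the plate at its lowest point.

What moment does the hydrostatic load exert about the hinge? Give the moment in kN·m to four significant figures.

γ = 1.511 × 9.81 = 14.82291 kN/m³.
The centroid is at the centre, 0.32 m below the top of the plate, so the centroid depth is h_c = 6.97 + 0.32 = 7.29 m.
A = π(0.32)² = 0.321699 m².
Resultant F = γ·h_c·A = 14.82291 × 7.29 × 0.321699 = 34.7625 kN.
I_c = πr⁴/4 = π × 0.32⁴/4 = 0.0082355 m⁴.
Centre of pressure: y_p = y_c + I_c/(y_c·A) = 7.29 + 0.0082355/(7.29 × 0.321699) = 7.29 + 0.00351166 = 7.29351 m along the plane.
The resultant acts 0.32 + 0.00351166 = 0.323512 m (along the plate) below the hinge at the top edge, so the moment about the hinge is M = F × 0.323512 = 34.7625 × 0.323512 = 11.2461 kN·m.

M ≈ 11.25 kN·m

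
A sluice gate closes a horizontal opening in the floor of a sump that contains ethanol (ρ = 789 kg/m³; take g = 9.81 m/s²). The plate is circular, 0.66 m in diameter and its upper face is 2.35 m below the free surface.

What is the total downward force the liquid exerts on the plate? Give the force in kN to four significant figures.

F ≈ 6.223 kN

γ = ρg = 789 × 9.81 / 1000 = 7.74009 kN/m³.
The plate is horizontal, so pressure is uniform at p = γ·h = 7.74009 × 2.35 = 18.1892 kN/m².
A = π(0.33)² = 0.342119 m².
F = p·A = 18.1892 × 0.342119 = 6.22287 kN.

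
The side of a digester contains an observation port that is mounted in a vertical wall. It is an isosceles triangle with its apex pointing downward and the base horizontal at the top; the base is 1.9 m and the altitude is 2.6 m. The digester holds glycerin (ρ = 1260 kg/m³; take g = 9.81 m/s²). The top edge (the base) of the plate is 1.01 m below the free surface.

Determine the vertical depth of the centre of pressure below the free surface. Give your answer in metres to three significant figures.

h_p = 2.08 m

γ = ρg = 1260 × 9.81 / 1000 = 12.3606 kN/m³.
With the apex down, the centroid sits h/3 = 2.6/3 = 0.866667 m below the base (the top edge), so the centroid depth is h_c = 1.01 + 0.866667 = 1.87667 m.
A = ½ × 1.9 × 2.6 = 2.47 m².
Resultant F = γ·h_c·A = 12.3606 × 1.87667 × 2.47 = 57.296 kN.
I_c = b·h³/36 = 1.9 × 2.6³/36 = 0.927622 m⁴.
Centre of pressure: y_p = y_c + I_c/(y_c·A) = 1.87667 + 0.927622/(1.87667 × 2.47) = 1.87667 + 0.200118 = 2.07679 m along the plane.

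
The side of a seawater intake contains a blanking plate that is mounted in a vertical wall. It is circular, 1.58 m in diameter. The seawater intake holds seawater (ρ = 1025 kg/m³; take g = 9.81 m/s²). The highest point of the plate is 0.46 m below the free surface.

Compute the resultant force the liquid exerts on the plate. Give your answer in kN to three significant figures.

γ = ρg = 1025 × 9.81 / 1000 = 10.05525 kN/m³.
The centroid is at the centre, 0.79 m below the top of the plate, so the centroid depth is h_c = 0.46 + 0.79 = 1.25 m.
A = π(0.79)² = 1.96067 m².
Resultant F = γ·h_c·A = 10.05525 × 1.25 × 1.96067 = 24.6438 kN.

F ≈ 24.6 kN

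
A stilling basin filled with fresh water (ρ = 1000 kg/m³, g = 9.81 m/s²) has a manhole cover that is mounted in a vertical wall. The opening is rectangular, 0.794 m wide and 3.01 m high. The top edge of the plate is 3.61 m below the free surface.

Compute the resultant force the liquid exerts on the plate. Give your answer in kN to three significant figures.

F ≈ 120 kN

γ = ρg = 1000 × 9.81 = 9810 N/m³ = 9.81 kN/m³.
The centroid lies 3.01/2 = 1.505 m below the top edge, so the centroid depth is h_c = 3.61 + 1.505 = 5.115 m.
A = 0.794 × 3.01 = 2.38994 m².
Resultant F = γ·h_c·A = 9.81 × 5.115 × 2.38994 = 119.923 kN.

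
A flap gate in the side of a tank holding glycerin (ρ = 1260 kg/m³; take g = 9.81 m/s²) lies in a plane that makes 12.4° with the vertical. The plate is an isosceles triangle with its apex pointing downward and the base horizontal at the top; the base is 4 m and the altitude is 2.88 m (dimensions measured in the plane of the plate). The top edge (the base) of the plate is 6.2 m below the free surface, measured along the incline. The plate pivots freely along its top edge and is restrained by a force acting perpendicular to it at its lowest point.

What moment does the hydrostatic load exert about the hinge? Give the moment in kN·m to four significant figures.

M ≈ 510.0 kN·m

γ = ρg = 1260 × 9.81 / 1000 = 12.3606 kN/m³.
The plate makes 12.4° with the vertical, i.e. θ = 90° − 12.4° = 77.6° to the horizontal. Measuring y along the incline from the free-surface line, vertical depth h = y·sinθ with sinθ = 0.976672.
With the apex down, the centroid sits h/3 = 2.88/3 = 0.96 m below the base (the top edge), so y_c = 6.2 + 0.96 = 7.16 m and h_c = 7.16 × 0.976672 = 6.99297 m.
A = ½ × 4 × 2.88 = 5.76 m².
Resultant F = γ·h_c·A = 12.3606 × 6.99297 × 5.76 = 497.879 kN.
I_c = b·h³/36 = 4 × 2.88³/36 = 2.65421 m⁴.
Centre of pressure: y_p = y_c + I_c/(y_c·A) = 7.16 + 2.65421/(7.16 × 5.76) = 7.16 + 0.0643576 = 7.22436 m along the plane.
The resultant acts 0.96 + 0.0643576 = 1.02436 m (along the plate) below the hinge at the top edge, so the moment about the hinge is M = F × 1.02436 = 497.879 × 1.02436 = 510.007 kN·m.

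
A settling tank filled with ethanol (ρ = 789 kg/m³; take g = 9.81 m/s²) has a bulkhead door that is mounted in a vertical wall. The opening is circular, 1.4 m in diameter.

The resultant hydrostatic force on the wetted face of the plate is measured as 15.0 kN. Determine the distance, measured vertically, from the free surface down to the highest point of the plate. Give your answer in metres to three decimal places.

γ = ρg = 789 × 9.81 / 1000 = 7.74009 kN/m³.
A = π(0.7)² = 1.53938 m².
From F = γ·h_c·A, the centroid depth is h_c = 15.0/(7.74009 × 1.53938) = 1.25892 m.
The centroid is at the centre, 0.7 m below the top of the plate, so the highest point sits at h_top = 1.25892 − 0.7 = 0.55892 m below the surface.

d_top ≈ 0.559 m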